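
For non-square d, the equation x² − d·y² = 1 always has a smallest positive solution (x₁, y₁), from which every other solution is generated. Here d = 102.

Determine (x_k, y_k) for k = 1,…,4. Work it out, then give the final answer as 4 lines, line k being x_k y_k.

√102 = [10; 10,20, …], period ℓ=2 (even) → k=1
step 0: (10, 1)  from 10·(1,0) + (0,1)
step 1: (101, 10)  from 10·(10,1) + (1,0)
→ (101, 10).  Check: 101²=10201, 102·10²=10200, difference 1.
(101+10√102)^2 = 20401 + 2020√102
(101+10√102)^3 = 4120901 + 408030√102
(101+10√102)^4 = 832401601 + 82420040√102

101 10
20401 2020
4120901 408030
832401601 82420040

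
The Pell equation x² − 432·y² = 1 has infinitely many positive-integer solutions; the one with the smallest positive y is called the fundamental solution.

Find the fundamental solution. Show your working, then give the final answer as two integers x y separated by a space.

1351 65

d=432: √d = [20; 1,3,1,1,1,3,1,40] (ℓ=8, even), read p_7/q_7
step 0: (20, 1)  from 20·(1,0) + (0,1)
step 1: (21, 1)  from 1·(20,1) + (1,0)
step 2: (83, 4)  from 3·(21,1) + (20,1)
…
step 6: (1060, 51)  from 3·(291,14) + (187,9)
step 7: (1351, 65)  from 1·(1060,51) + (291,14)
→ (1351, 65).  Check: 1351²=1825201, 432·65²=1825200, difference 1.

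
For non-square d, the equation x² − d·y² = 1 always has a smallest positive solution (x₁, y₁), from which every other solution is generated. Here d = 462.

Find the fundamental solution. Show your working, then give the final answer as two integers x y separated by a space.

[21; 2,42] for √462; ℓ=2 ⇒ convergent index 1
i=0: a=21 ⇒ p=21, q=1
i=1: a=2 ⇒ p=43, q=2
→ (43, 2).  Check: 43²=1849, 462·2²=1848, difference 1.

43 2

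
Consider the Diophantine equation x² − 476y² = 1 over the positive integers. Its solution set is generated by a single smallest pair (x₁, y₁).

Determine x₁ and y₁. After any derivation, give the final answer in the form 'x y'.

28799 1320

[21; 1,4,2,10,2,4,1,42] for √476; ℓ=8 ⇒ convergent index 7
k=0  a_k=21  p_k/q_k = 21/1
…
k=2  a_k=4  p_k/q_k = 109/5
k=3  a_k=2  p_k/q_k = 240/11
k=4  a_k=10  p_k/q_k = 2509/115
k=5  a_k=2  p_k/q_k = 5258/241
k=6  a_k=4  p_k/q_k = 23541/1079
k=7  a_k=1  p_k/q_k = 28799/1320
fundamental: x₁=28799, y₁=1320  (since 829382401 − 476·1742400 = 1)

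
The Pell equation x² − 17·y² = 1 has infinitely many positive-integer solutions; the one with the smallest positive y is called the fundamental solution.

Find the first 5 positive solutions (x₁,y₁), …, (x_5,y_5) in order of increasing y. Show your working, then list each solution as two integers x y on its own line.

33 8
2177 528
143649 34840
9478657 2298912
625447713 151693352

√17 = [4; 8, …], period ℓ=1 (odd) → k=1
a_0=4:  p_0=4·1+0=4,  q_0=4·0+1=1
a_1=8:  p_1=8·4+1=33,  q_1=8·1+0=8
fundamental: x₁=33, y₁=8  (since 1089 − 17·64 = 1)
k=2:  x_2 = 33·33+17·8·8 = 2177,  y_2 = 33·8+8·33 = 528
k=3:  x_3 = 33·2177+17·8·528 = 143649,  y_3 = 33·528+8·2177 = 34840
k=4:  x_4 = 33·143649+17·8·34840 = 9478657,  y_4 = 33·34840+8·143649 = 2298912
k=5:  x_5 = 33·9478657+17·8·2298912 = 625447713,  y_5 = 33·2298912+8·9478657 = 151693352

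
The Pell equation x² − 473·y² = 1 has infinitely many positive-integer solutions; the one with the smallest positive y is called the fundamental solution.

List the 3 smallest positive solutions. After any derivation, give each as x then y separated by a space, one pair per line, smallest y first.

87 4
15137 696
2633751 121100

√473 = [21; 1,2,1,42, …], period ℓ=4 (even) → k=3
step 0: (21, 1)  from 21·(1,0) + (0,1)
step 1: (22, 1)  from 1·(21,1) + (1,0)
step 2: (65, 3)  from 2·(22,1) + (21,1)
step 3: (87, 4)  from 1·(65,3) + (22,1)
(x₁, y₁) = (87, 4);  87² − 473·4² = 1 ✓
(x_2, y_2) = (87·87 + 473·4·4, 87·4 + 4·87) = (15137, 696)
(x_3, y_3) = (87·15137 + 473·4·696, 87·696 + 4·15137) = (2633751, 121100)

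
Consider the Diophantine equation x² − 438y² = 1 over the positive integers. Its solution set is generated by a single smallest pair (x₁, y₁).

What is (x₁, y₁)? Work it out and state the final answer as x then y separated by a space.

293 14

[20; 1,12,1,40] for √438; ℓ=4 ⇒ convergent index 3
step 0: (20, 1)  from 20·(1,0) + (0,1)
step 1: (21, 1)  from 1·(20,1) + (1,0)
step 2: (272, 13)  from 12·(21,1) + (20,1)
step 3: (293, 14)  from 1·(272,13) + (21,1)
(x₁, y₁) = (293, 14);  293² − 438·14² = 1 ✓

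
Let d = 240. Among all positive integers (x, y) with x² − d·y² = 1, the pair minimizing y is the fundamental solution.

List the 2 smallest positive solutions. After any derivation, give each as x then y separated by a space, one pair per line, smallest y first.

31 2
1921 124

√240 = [15; 2,30, …], period ℓ=2 (even) → k=1
i=0: a=15 ⇒ p=15, q=1
i=1: a=2 ⇒ p=31, q=2
(x₁, y₁) = (31, 2);  31² − 240·2² = 1 ✓
(x_2, y_2) = (31·31 + 240·2·2, 31·2 + 2·31) = (1921, 124)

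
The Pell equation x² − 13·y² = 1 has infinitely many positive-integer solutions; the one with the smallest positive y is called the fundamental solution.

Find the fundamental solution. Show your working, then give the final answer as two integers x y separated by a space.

[3; 1,1,1,1,6] for √13; ℓ=5 ⇒ convergent index 9
step 0: (3, 1)  from 3·(1,0) + (0,1)
step 1: (4, 1)  from 1·(3,1) + (1,0)
step 2: (7, 2)  from 1·(4,1) + (3,1)
…
step 5: (119, 33)  from 6·(18,5) + (11,3)
step 6: (137, 38)  from 1·(119,33) + (18,5)
…
step 8: (393, 109)  from 1·(256,71) + (137,38)
step 9: (649, 180)  from 1·(393,109) + (256,71)
→ (649, 180).  Check: 649²=421201, 13·180²=421200, difference 1.

649 180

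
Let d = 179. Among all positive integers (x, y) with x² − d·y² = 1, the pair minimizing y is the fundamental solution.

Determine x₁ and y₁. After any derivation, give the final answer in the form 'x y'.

4190210 313191

[13; 2,1,1,1,3,…,1,2,26] for √179; ℓ=14 ⇒ convergent index 13
step 0: (13, 1)  from 13·(1,0) + (0,1)
step 1: (27, 2)  from 2·(13,1) + (1,0)
step 2: (40, 3)  from 1·(27,2) + (13,1)
…
step 4: (107, 8)  from 1·(67,5) + (40,3)
…
step 7: (26999, 2018)  from 13·(2047,153) + (388,29)
step 8: (137042, 10243)  from 5·(26999,2018) + (2047,153)
step 9: (438125, 32747)  from 3·(137042,10243) + (26999,2018)
step 10: (575167, 42990)  from 1·(438125,32747) + (137042,10243)
step 11: (1013292, 75737)  from 1·(575167,42990) + (438125,32747)
step 12: (1588459, 118727)  from 1·(1013292,75737) + (575167,42990)
step 13: (4190210, 313191)  from 2·(1588459,118727) + (1013292,75737)
→ (4190210, 313191).  Check: 4190210²=17557859844100, 179·313191²=17557859844099, difference 1.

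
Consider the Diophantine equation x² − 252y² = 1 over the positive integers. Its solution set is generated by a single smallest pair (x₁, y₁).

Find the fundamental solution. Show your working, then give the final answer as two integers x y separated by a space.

d=252: √d = [15; 1,6,1,30] (ℓ=4, even), read p_3/q_3
k=0  a_k=15  p_k/q_k = 15/1
k=1  a_k=1  p_k/q_k = 16/1
k=2  a_k=6  p_k/q_k = 111/7
k=3  a_k=1  p_k/q_k = 127/8
fundamental: x₁=127, y₁=8  (since 16129 − 252·64 = 1)

127 8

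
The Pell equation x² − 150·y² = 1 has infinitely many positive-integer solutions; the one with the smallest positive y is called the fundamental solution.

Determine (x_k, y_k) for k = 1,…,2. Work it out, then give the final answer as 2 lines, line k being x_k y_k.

49 4
4801 392

d=150: √d = [12; 4,24] (ℓ=2, even), read p_1/q_1
a_0=12:  p_0=12·1+0=12,  q_0=12·0+1=1
a_1=4:  p_1=4·12+1=49,  q_1=4·1+0=4
→ (49, 4).  Check: 49²=2401, 150·4²=2400, difference 1.
(x_2, y_2) = (49·49 + 150·4·4, 49·4 + 4·49) = (4801, 392)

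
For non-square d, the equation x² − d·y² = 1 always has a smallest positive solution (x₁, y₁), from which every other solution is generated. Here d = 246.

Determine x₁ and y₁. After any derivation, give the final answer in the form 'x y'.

√246 → a₀=15, period (1,2,5,1,14,1,5,2,1,30); ℓ=10 even so k=9
i=0: a=15 ⇒ p=15, q=1
…
i=2: a=2 ⇒ p=47, q=3
i=3: a=5 ⇒ p=251, q=16
i=4: a=1 ⇒ p=298, q=19
…
i=8: a=2 ⇒ p=60777, q=3875
i=9: a=1 ⇒ p=88805, q=5662
(x₁, y₁) = (88805, 5662);  88805² − 246·5662² = 1 ✓

88805 5662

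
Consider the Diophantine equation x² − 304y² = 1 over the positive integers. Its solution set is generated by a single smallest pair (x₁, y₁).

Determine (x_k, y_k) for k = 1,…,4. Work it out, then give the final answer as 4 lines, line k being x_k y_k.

57799 3315
6681448801 383207370
772362118440199 44298005553945
89283516160768675201 5120760845641726740

[17; 2,3,2,1,1,1,1,1,2,3,2,34] for √304; ℓ=12 ⇒ convergent index 11
i=0: a=17 ⇒ p=17, q=1
i=1: a=2 ⇒ p=35, q=2
…
i=3: a=2 ⇒ p=279, q=16
i=4: a=1 ⇒ p=401, q=23
i=5: a=1 ⇒ p=680, q=39
i=6: a=1 ⇒ p=1081, q=62
i=7: a=1 ⇒ p=1761, q=101
i=8: a=1 ⇒ p=2842, q=163
i=9: a=2 ⇒ p=7445, q=427
i=10: a=3 ⇒ p=25177, q=1444
i=11: a=2 ⇒ p=57799, q=3315
→ (57799, 3315).  Check: 57799²=3340724401, 304·3315²=3340724400, difference 1.
(x_2, y_2) = (57799·57799 + 304·3315·3315, 57799·3315 + 3315·57799) = (6681448801, 383207370)
(x_3, y_3) = (57799·6681448801 + 304·3315·383207370, 57799·383207370 + 3315·6681448801) = (772362118440199, 44298005553945)
(x_4, y_4) = (57799·772362118440199 + 304·3315·44298005553945, 57799·44298005553945 + 3315·772362118440199) = (89283516160768675201, 5120760845641726740)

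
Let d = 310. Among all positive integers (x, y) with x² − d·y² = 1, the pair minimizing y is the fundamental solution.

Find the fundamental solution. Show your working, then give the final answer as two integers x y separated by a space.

√310 → a₀=17, period (1,1,1,1,5,…,1,1,34); ℓ=16 even so k=15
step 0: (17, 1)  from 17·(1,0) + (0,1)
…
step 3: (53, 3)  from 1·(35,2) + (18,1)
…
step 6: (1567, 89)  from 3·(493,28) + (88,5)
step 7: (2060, 117)  from 1·(1567,89) + (493,28)
step 8: (5687, 323)  from 2·(2060,117) + (1567,89)
…
step 10: (28928, 1643)  from 3·(7747,440) + (5687,323)
step 11: (152387, 8655)  from 5·(28928,1643) + (7747,440)
step 12: (181315, 10298)  from 1·(152387,8655) + (28928,1643)
…
step 14: (515017, 29251)  from 1·(333702,18953) + (181315,10298)
step 15: (848719, 48204)  from 1·(515017,29251) + (333702,18953)
(x₁, y₁) = (848719, 48204);  848719² − 310·48204² = 1 ✓

848719 48204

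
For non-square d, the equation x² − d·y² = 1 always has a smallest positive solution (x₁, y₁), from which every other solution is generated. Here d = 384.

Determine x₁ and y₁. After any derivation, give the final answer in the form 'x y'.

d=384: √d = [19; 1,1,2,9,2,1,1,38] (ℓ=8, even), read p_7/q_7
step 0: (19, 1)  from 19·(1,0) + (0,1)
step 1: (20, 1)  from 1·(19,1) + (1,0)
…
step 3: (98, 5)  from 2·(39,2) + (20,1)
step 4: (921, 47)  from 9·(98,5) + (39,2)
…
step 6: (2861, 146)  from 1·(1940,99) + (921,47)
step 7: (4801, 245)  from 1·(2861,146) + (1940,99)
(x₁, y₁) = (4801, 245);  4801² − 384·245² = 1 ✓

4801 245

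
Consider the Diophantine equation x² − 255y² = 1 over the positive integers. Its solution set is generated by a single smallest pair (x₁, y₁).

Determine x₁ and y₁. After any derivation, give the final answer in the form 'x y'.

16 1

√255 = [15; 1,30, …], period ℓ=2 (even) → k=1
k=0  a_k=15  p_k/q_k = 15/1
k=1  a_k=1  p_k/q_k = 16/1
→ (16, 1).  Check: 16²=256, 255·1²=255, difference 1.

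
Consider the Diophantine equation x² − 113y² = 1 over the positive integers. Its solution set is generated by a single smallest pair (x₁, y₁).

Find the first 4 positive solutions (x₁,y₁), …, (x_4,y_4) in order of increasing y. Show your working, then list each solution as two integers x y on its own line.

[10; 1,1,1,2,2,1,1,1,20] for √113; ℓ=9 ⇒ convergent index 17
a_0=10:  p_0=10·1+0=10,  q_0=10·0+1=1
…
a_14=2:  p_14=2·131952+49579=313483,  q_14=2·12413+4664=29490
…
a_16=1:  p_16=1·445435+313483=758918,  q_16=1·41903+29490=71393
a_17=1:  p_17=1·758918+445435=1204353,  q_17=1·71393+41903=113296
→ (1204353, 113296).  Check: 1204353²=1450466148609, 113·113296²=1450466148608, difference 1.
(1204353+113296√113)^2 = 2900932297217 + 272896754976√113
(1204353+113296√113)^3 = 6987493029899166849 + 657328051091107760√113
(1204353+113296√113)^4 = 16830816386073401651890177 + 1583310020631184911403584√113

1204353 113296
2900932297217 272896754976
6987493029899166849 657328051091107760
16830816386073401651890177 1583310020631184911403584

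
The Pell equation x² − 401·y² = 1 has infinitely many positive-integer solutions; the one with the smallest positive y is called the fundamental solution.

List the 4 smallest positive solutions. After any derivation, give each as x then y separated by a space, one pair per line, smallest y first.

801 40
1283201 64080
2055687201 102656120
3293209612801 164455040160

[20; 40] for √401; ℓ=1 ⇒ convergent index 1
k=0  a_k=20  p_k/q_k = 20/1
k=1  a_k=40  p_k/q_k = 801/40
→ (801, 40).  Check: 801²=641601, 401·40²=641600, difference 1.
n=2: (801,40)∘(801,40) = (801·801+401·40·40, 801·40+40·801) = (1283201,64080)
n=3: (1283201,64080)∘(801,40) = (801·1283201+401·40·64080, 801·64080+40·1283201) = (2055687201,102656120)
n=4: (2055687201,102656120)∘(801,40) = (801·2055687201+401·40·102656120, 801·102656120+40·2055687201) = (3293209612801,164455040160)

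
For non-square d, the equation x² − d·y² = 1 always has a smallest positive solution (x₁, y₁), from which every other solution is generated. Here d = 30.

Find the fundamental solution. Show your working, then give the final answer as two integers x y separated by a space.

11 2

[5; 2,10] for √30; ℓ=2 ⇒ convergent index 1
k=0  a_k=5  p_k/q_k = 5/1
k=1  a_k=2  p_k/q_k = 11/2
→ (11, 2).  Check: 11²=121, 30·2²=120, difference 1.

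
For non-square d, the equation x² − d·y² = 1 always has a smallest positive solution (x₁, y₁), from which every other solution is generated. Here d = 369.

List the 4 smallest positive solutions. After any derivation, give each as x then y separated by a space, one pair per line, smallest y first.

8396801 437120
141012534067201 7340819306240
2368108374136006451201 123278797782910239360
39769069528107045198367948801 2070295065004669620717268480

[19; 4,1,3,2,7,4,7,2,3,1,4,38] for √369; ℓ=12 ⇒ convergent index 11
a_0=19:  p_0=19·1+0=19,  q_0=19·0+1=1
a_1=4:  p_1=4·19+1=77,  q_1=4·1+0=4
a_2=1:  p_2=1·77+19=96,  q_2=1·4+1=5
…
a_4=2:  p_4=2·365+96=826,  q_4=2·19+5=43
…
a_8=2:  p_8=2·184045+25414=393504,  q_8=2·9581+1323=20485
a_9=3:  p_9=3·393504+184045=1364557,  q_9=3·20485+9581=71036
a_10=1:  p_10=1·1364557+393504=1758061,  q_10=1·71036+20485=91521
a_11=4:  p_11=4·1758061+1364557=8396801,  q_11=4·91521+71036=437120
fundamental: x₁=8396801, y₁=437120  (since 70506267033601 − 369·191073894400 = 1)
n=2: (8396801,437120)∘(8396801,437120) = (8396801·8396801+369·437120·437120, 8396801·437120+437120·8396801) = (141012534067201,7340819306240)
n=3: (141012534067201,7340819306240)∘(8396801,437120) = (8396801·141012534067201+369·437120·7340819306240, 8396801·7340819306240+437120·141012534067201) = (2368108374136006451201,123278797782910239360)
n=4: (2368108374136006451201,123278797782910239360)∘(8396801,437120) = (8396801·2368108374136006451201+369·437120·123278797782910239360, 8396801·123278797782910239360+437120·2368108374136006451201) = (39769069528107045198367948801,2070295065004669620717268480)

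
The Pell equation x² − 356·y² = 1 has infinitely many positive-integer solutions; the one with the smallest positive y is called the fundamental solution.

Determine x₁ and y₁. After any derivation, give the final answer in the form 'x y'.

[18; 1,6,1,1,2,…,6,1,36] for √356; ℓ=14 ⇒ convergent index 13
a_0=18:  p_0=18·1+0=18,  q_0=18·0+1=1
…
a_4=1:  p_4=1·151+132=283,  q_4=1·8+7=15
a_5=2:  p_5=2·283+151=717,  q_5=2·15+8=38
a_6=1:  p_6=1·717+283=1000,  q_6=1·38+15=53
a_7=8:  p_7=8·1000+717=8717,  q_7=8·53+38=462
…
a_11=1:  p_11=1·37868+28151=66019,  q_11=1·2007+1492=3499
a_12=6:  p_12=6·66019+37868=433982,  q_12=6·3499+2007=23001
a_13=1:  p_13=1·433982+66019=500001,  q_13=1·23001+3499=26500
→ (500001, 26500).  Check: 500001²=250001000001, 356·26500²=250001000000, difference 1.

500001 26500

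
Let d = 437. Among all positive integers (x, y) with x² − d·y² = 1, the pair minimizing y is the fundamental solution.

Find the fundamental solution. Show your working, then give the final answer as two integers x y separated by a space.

4599 220

√437 = [20; 1,9,2,9,1,40, …], period ℓ=6 (even) → k=5
k=0  a_k=20  p_k/q_k = 20/1
…
k=2  a_k=9  p_k/q_k = 209/10
k=3  a_k=2  p_k/q_k = 439/21
k=4  a_k=9  p_k/q_k = 4160/199
k=5  a_k=1  p_k/q_k = 4599/220
→ (4599, 220).  Check: 4599²=21150801, 437·220²=21150800, difference 1.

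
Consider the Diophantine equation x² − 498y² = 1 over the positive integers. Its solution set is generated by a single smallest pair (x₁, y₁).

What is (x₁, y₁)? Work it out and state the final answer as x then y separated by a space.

179777 8056

d=498: √d = [22; 3,6,22,6,3,44] (ℓ=6, even), read p_5/q_5
k=0  a_k=22  p_k/q_k = 22/1
…
k=4  a_k=6  p_k/q_k = 56794/2545
k=5  a_k=3  p_k/q_k = 179777/8056
fundamental: x₁=179777, y₁=8056  (since 32319769729 − 498·64899136 = 1)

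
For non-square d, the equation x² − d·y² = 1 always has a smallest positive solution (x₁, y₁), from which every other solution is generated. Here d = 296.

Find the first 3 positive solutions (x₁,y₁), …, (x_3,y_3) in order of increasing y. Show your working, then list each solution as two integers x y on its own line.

d=296: √d = [17; 4,1,7,1,4,34] (ℓ=6, even), read p_5/q_5
i=0: a=17 ⇒ p=17, q=1
i=1: a=4 ⇒ p=69, q=4
i=2: a=1 ⇒ p=86, q=5
…
i=4: a=1 ⇒ p=757, q=44
i=5: a=4 ⇒ p=3699, q=215
(x₁, y₁) = (3699, 215);  3699² − 296·215² = 1 ✓
k=2:  x_2 = 3699·3699+296·215·215 = 27365201,  y_2 = 3699·215+215·3699 = 1590570
k=3:  x_3 = 3699·27365201+296·215·1590570 = 202447753299,  y_3 = 3699·1590570+215·27365201 = 11767036645

3699 215
27365201 1590570
202447753299 11767036645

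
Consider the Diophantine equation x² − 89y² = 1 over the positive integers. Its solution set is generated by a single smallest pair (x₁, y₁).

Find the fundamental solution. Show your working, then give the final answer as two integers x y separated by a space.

500001 53000

√89 → a₀=9, period (2,3,3,2,18); ℓ=5 odd so k=9
i=0: a=9 ⇒ p=9, q=1
i=1: a=2 ⇒ p=19, q=2
i=2: a=3 ⇒ p=66, q=7
i=3: a=3 ⇒ p=217, q=23
i=4: a=2 ⇒ p=500, q=53
i=5: a=18 ⇒ p=9217, q=977
i=6: a=2 ⇒ p=18934, q=2007
…
i=8: a=3 ⇒ p=216991, q=23001
i=9: a=2 ⇒ p=500001, q=53000
(x₁, y₁) = (500001, 53000);  500001² − 89·53000² = 1 ✓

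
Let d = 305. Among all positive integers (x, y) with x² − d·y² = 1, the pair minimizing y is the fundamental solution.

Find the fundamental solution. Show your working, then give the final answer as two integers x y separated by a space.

d=305: √d = [17; 2,6,2,34] (ℓ=4, even), read p_3/q_3
i=0: a=17 ⇒ p=17, q=1
…
i=2: a=6 ⇒ p=227, q=13
i=3: a=2 ⇒ p=489, q=28
fundamental: x₁=489, y₁=28  (since 239121 − 305·784 = 1)

489 28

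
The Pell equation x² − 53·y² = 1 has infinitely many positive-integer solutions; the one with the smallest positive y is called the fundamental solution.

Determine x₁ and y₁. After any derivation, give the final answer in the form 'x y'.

√53 = [7; 3,1,1,3,14, …], period ℓ=5 (odd) → k=9
i=0: a=7 ⇒ p=7, q=1
…
i=2: a=1 ⇒ p=29, q=4
…
i=4: a=3 ⇒ p=182, q=25
…
i=7: a=1 ⇒ p=10578, q=1453
i=8: a=1 ⇒ p=18557, q=2549
i=9: a=3 ⇒ p=66249, q=9100
→ (66249, 9100).  Check: 66249²=4388930001, 53·9100²=4388930000, difference 1.

66249 9100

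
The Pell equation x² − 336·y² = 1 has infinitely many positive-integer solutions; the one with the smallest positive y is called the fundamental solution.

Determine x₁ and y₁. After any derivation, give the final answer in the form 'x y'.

√336 = [18; 3,36, …], period ℓ=2 (even) → k=1
i=0: a=18 ⇒ p=18, q=1
i=1: a=3 ⇒ p=55, q=3
→ (55, 3).  Check: 55²=3025, 336·3²=3024, difference 1.

55 3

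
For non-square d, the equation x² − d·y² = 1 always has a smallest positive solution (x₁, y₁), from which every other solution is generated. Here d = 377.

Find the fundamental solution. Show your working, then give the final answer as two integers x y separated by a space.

√377 = [19; 2,2,2,38, …], period ℓ=4 (even) → k=3
a_0=19:  p_0=19·1+0=19,  q_0=19·0+1=1
a_1=2:  p_1=2·19+1=39,  q_1=2·1+0=2
a_2=2:  p_2=2·39+19=97,  q_2=2·2+1=5
a_3=2:  p_3=2·97+39=233,  q_3=2·5+2=12
fundamental: x₁=233, y₁=12  (since 54289 − 377·144 = 1)

233 12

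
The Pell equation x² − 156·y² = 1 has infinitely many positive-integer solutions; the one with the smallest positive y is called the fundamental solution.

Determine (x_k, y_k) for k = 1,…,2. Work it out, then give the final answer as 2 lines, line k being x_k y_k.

√156 = [12; 2,24, …], period ℓ=2 (even) → k=1
step 0: (12, 1)  from 12·(1,0) + (0,1)
step 1: (25, 2)  from 2·(12,1) + (1,0)
(x₁, y₁) = (25, 2);  25² − 156·2² = 1 ✓
k=2:  x_2 = 25·25+156·2·2 = 1249,  y_2 = 25·2+2·25 = 100

25 2
1249 100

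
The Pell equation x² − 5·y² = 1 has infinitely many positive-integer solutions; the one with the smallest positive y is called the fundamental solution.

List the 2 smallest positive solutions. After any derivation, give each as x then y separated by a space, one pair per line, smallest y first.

√5 → a₀=2, period (4); ℓ=1 odd so k=1
k=0  a_k=2  p_k/q_k = 2/1
k=1  a_k=4  p_k/q_k = 9/4
fundamental: x₁=9, y₁=4  (since 81 − 5·16 = 1)
k=2:  x_2 = 9·9+5·4·4 = 161,  y_2 = 9·4+4·9 = 72

9 4
161 72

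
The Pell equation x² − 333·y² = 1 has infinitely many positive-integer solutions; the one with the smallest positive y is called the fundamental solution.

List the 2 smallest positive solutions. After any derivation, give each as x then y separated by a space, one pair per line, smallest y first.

73 4
10657 584

[18; 4,36] for √333; ℓ=2 ⇒ convergent index 1
step 0: (18, 1)  from 18·(1,0) + (0,1)
step 1: (73, 4)  from 4·(18,1) + (1,0)
(x₁, y₁) = (73, 4);  73² − 333·4² = 1 ✓
(x_2, y_2) = (73·73 + 333·4·4, 73·4 + 4·73) = (10657, 584)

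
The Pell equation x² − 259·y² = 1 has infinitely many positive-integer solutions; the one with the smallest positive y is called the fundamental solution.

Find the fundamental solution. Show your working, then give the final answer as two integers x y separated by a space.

847225 52644

d=259: √d = [16; 10,1,2,3,4,3,2,1,10,32] (ℓ=10, even), read p_9/q_9
a_0=16:  p_0=16·1+0=16,  q_0=16·0+1=1
a_1=10:  p_1=10·16+1=161,  q_1=10·1+0=10
a_2=1:  p_2=1·161+16=177,  q_2=1·10+1=11
…
a_4=3:  p_4=3·515+177=1722,  q_4=3·32+11=107
…
a_6=3:  p_6=3·7403+1722=23931,  q_6=3·460+107=1487
a_7=2:  p_7=2·23931+7403=55265,  q_7=2·1487+460=3434
a_8=1:  p_8=1·55265+23931=79196,  q_8=1·3434+1487=4921
a_9=10:  p_9=10·79196+55265=847225,  q_9=10·4921+3434=52644
(x₁, y₁) = (847225, 52644);  847225² − 259·52644² = 1 ✓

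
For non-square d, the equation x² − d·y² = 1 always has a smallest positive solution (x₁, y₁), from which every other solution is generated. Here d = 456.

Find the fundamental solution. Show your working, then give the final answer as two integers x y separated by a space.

d=456: √d = [21; 2,1,4,1,2,42] (ℓ=6, even), read p_5/q_5
a_0=21:  p_0=21·1+0=21,  q_0=21·0+1=1
…
a_2=1:  p_2=1·43+21=64,  q_2=1·2+1=3
…
a_4=1:  p_4=1·299+64=363,  q_4=1·14+3=17
a_5=2:  p_5=2·363+299=1025,  q_5=2·17+14=48
(x₁, y₁) = (1025, 48);  1025² − 456·48² = 1 ✓

1025 48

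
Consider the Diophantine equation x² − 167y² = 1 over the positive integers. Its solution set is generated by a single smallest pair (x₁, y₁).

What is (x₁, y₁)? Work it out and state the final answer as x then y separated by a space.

168 13

√167 → a₀=12, period (1,11,1,24); ℓ=4 even so k=3
k=0  a_k=12  p_k/q_k = 12/1
k=1  a_k=1  p_k/q_k = 13/1
k=2  a_k=11  p_k/q_k = 155/12
k=3  a_k=1  p_k/q_k = 168/13
fundamental: x₁=168, y₁=13  (since 28224 − 167·169 = 1)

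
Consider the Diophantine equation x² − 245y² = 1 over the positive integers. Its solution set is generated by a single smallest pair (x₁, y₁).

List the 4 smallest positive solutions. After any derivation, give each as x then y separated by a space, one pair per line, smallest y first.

√245 → a₀=15, period (1,1,1,7,6,7,1,1,1,30); ℓ=10 even so k=9
a_0=15:  p_0=15·1+0=15,  q_0=15·0+1=1
a_1=1:  p_1=1·15+1=16,  q_1=1·1+0=1
…
a_4=7:  p_4=7·47+31=360,  q_4=7·3+2=23
…
a_8=1:  p_8=1·18016+15809=33825,  q_8=1·1151+1010=2161
a_9=1:  p_9=1·33825+18016=51841,  q_9=1·2161+1151=3312
→ (51841, 3312).  Check: 51841²=2687489281, 245·3312²=2687489280, difference 1.
n=2: (51841,3312)∘(51841,3312) = (51841·51841+245·3312·3312, 51841·3312+3312·51841) = (5374978561,343394784)
n=3: (5374978561,343394784)∘(51841,3312) = (51841·5374978561+245·3312·343394784, 51841·343394784+3312·5374978561) = (557288527109761,35603857991376)
n=4: (557288527109761,35603857991376)∘(51841,3312) = (51841·557288527109761+245·3312·35603857991376, 51841·35603857991376+3312·557288527109761) = (57780789062419261441,3691479203918451648)

51841 3312
5374978561 343394784
557288527109761 35603857991376
57780789062419261441 3691479203918451648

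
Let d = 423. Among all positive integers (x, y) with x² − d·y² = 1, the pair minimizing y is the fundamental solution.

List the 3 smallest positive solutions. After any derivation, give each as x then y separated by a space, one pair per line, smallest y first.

√423 → a₀=20, period (1,1,3,4,3,1,1,40); ℓ=8 even so k=7
a_0=20:  p_0=20·1+0=20,  q_0=20·0+1=1
a_1=1:  p_1=1·20+1=21,  q_1=1·1+0=1
…
a_3=3:  p_3=3·41+21=144,  q_3=3·2+1=7
a_4=4:  p_4=4·144+41=617,  q_4=4·7+2=30
a_5=3:  p_5=3·617+144=1995,  q_5=3·30+7=97
a_6=1:  p_6=1·1995+617=2612,  q_6=1·97+30=127
a_7=1:  p_7=1·2612+1995=4607,  q_7=1·127+97=224
(x₁, y₁) = (4607, 224);  4607² − 423·224² = 1 ✓
n=2: (4607,224)∘(4607,224) = (4607·4607+423·224·224, 4607·224+224·4607) = (42448897,2063936)
n=3: (42448897,2063936)∘(4607,224) = (4607·42448897+423·224·2063936, 4607·2063936+224·42448897) = (391124132351,19017106080)

4607 224
42448897 2063936
391124132351 19017106080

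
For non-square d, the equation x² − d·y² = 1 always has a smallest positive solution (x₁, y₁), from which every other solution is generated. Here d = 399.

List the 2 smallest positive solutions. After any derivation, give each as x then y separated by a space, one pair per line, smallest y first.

20 1
799 40

[19; 1,38] for √399; ℓ=2 ⇒ convergent index 1
k=0  a_k=19  p_k/q_k = 19/1
k=1  a_k=1  p_k/q_k = 20/1
(x₁, y₁) = (20, 1);  20² − 399·1² = 1 ✓
(20+1√399)^2 = 799 + 40√399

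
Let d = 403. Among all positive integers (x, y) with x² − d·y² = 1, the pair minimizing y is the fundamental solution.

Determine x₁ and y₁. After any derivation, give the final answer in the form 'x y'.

√403 → a₀=20, period (13,2,1,3,1,3,1,2,13,40); ℓ=10 even so k=9
step 0: (20, 1)  from 20·(1,0) + (0,1)
step 1: (261, 13)  from 13·(20,1) + (1,0)
step 2: (542, 27)  from 2·(261,13) + (20,1)
…
step 4: (2951, 147)  from 3·(803,40) + (542,27)
step 5: (3754, 187)  from 1·(2951,147) + (803,40)
step 6: (14213, 708)  from 3·(3754,187) + (2951,147)
step 7: (17967, 895)  from 1·(14213,708) + (3754,187)
step 8: (50147, 2498)  from 2·(17967,895) + (14213,708)
step 9: (669878, 33369)  from 13·(50147,2498) + (17967,895)
(x₁, y₁) = (669878, 33369);  669878² − 403·33369² = 1 ✓

669878 33369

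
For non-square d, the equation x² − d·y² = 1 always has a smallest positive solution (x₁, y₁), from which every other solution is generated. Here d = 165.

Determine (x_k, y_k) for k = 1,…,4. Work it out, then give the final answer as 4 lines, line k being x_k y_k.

√165 → a₀=12, period (1,5,2,5,1,24); ℓ=6 even so k=5
i=0: a=12 ⇒ p=12, q=1
i=1: a=1 ⇒ p=13, q=1
…
i=3: a=2 ⇒ p=167, q=13
i=4: a=5 ⇒ p=912, q=71
i=5: a=1 ⇒ p=1079, q=84
→ (1079, 84).  Check: 1079²=1164241, 165·84²=1164240, difference 1.
(1079+84√165)^2 = 2328481 + 181272√165
(1079+84√165)^3 = 5024860919 + 391184892√165
(1079+84√165)^4 = 10843647534721 + 844176815664√165

1079 84
2328481 181272
5024860919 391184892
10843647534721 844176815664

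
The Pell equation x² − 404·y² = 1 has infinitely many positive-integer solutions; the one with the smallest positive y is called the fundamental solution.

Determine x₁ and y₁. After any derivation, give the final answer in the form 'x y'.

201 10

√404 = [20; 10,40, …], period ℓ=2 (even) → k=1
i=0: a=20 ⇒ p=20, q=1
i=1: a=10 ⇒ p=201, q=10
(x₁, y₁) = (201, 10);  201² − 404·10² = 1 ✓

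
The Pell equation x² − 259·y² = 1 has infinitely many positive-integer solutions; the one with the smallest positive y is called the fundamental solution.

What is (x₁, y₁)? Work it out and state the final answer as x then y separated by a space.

√259 → a₀=16, period (10,1,2,3,4,3,2,1,10,32); ℓ=10 even so k=9
k=0  a_k=16  p_k/q_k = 16/1
…
k=8  a_k=1  p_k/q_k = 79196/4921
k=9  a_k=10  p_k/q_k = 847225/52644
fundamental: x₁=847225, y₁=52644  (since 717790200625 − 259·2771390736 = 1)

847225 52644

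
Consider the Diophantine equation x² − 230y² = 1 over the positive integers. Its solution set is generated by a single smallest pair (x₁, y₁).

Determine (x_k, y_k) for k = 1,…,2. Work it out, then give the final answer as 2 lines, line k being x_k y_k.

91 6
16561 1092

√230 → a₀=15, period (6,30); ℓ=2 even so k=1
step 0: (15, 1)  from 15·(1,0) + (0,1)
step 1: (91, 6)  from 6·(15,1) + (1,0)
→ (91, 6).  Check: 91²=8281, 230·6²=8280, difference 1.
(91+6√230)^2 = 16561 + 1092√230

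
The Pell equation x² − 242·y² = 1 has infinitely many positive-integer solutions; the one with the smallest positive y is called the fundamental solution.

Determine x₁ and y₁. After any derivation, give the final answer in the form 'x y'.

19601 1260

√242 = [15; 1,1,3,1,14,1,3,1,1,30, …], period ℓ=10 (even) → k=9
i=0: a=15 ⇒ p=15, q=1
i=1: a=1 ⇒ p=16, q=1
i=2: a=1 ⇒ p=31, q=2
i=3: a=3 ⇒ p=109, q=7
i=4: a=1 ⇒ p=140, q=9
i=5: a=14 ⇒ p=2069, q=133
i=6: a=1 ⇒ p=2209, q=142
i=7: a=3 ⇒ p=8696, q=559
i=8: a=1 ⇒ p=10905, q=701
i=9: a=1 ⇒ p=19601, q=1260
→ (19601, 1260).  Check: 19601²=384199201, 242·1260²=384199200, difference 1.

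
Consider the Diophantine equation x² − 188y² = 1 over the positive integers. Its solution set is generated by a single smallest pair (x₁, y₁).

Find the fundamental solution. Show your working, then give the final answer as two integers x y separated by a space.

√188 = [13; 1,2,2,6,2,2,1,26, …], period ℓ=8 (even) → k=7
i=0: a=13 ⇒ p=13, q=1
i=1: a=1 ⇒ p=14, q=1
i=2: a=2 ⇒ p=41, q=3
…
i=6: a=2 ⇒ p=3277, q=239
i=7: a=1 ⇒ p=4607, q=336
fundamental: x₁=4607, y₁=336  (since 21224449 − 188·112896 = 1)

4607 336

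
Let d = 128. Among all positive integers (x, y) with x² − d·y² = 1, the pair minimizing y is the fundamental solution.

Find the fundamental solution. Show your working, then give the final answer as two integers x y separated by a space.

577 51

[11; 3,5,3,22] for √128; ℓ=4 ⇒ convergent index 3
step 0: (11, 1)  from 11·(1,0) + (0,1)
step 1: (34, 3)  from 3·(11,1) + (1,0)
step 2: (181, 16)  from 5·(34,3) + (11,1)
step 3: (577, 51)  from 3·(181,16) + (34,3)
(x₁, y₁) = (577, 51);  577² − 128·51² = 1 ✓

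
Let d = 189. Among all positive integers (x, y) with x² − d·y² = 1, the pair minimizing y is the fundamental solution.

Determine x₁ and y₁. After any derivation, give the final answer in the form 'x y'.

55 4

d=189: √d = [13; 1,2,1,26] (ℓ=4, even), read p_3/q_3
a_0=13:  p_0=13·1+0=13,  q_0=13·0+1=1
a_1=1:  p_1=1·13+1=14,  q_1=1·1+0=1
a_2=2:  p_2=2·14+13=41,  q_2=2·1+1=3
a_3=1:  p_3=1·41+14=55,  q_3=1·3+1=4
(x₁, y₁) = (55, 4);  55² − 189·4² = 1 ✓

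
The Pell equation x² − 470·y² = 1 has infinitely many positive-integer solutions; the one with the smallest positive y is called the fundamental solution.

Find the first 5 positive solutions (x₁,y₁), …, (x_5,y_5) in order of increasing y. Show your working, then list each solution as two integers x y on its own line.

1691 78
5718961 263796
19341524411 892157994
65413029839041 3017278071912
221226847574112251 10204433547048390

d=470: √d = [21; 1,2,8,2,1,42] (ℓ=6, even), read p_5/q_5
k=0  a_k=21  p_k/q_k = 21/1
k=1  a_k=1  p_k/q_k = 22/1
k=2  a_k=2  p_k/q_k = 65/3
k=3  a_k=8  p_k/q_k = 542/25
k=4  a_k=2  p_k/q_k = 1149/53
k=5  a_k=1  p_k/q_k = 1691/78
→ (1691, 78).  Check: 1691²=2859481, 470·78²=2859480, difference 1.
(x_2, y_2) = (1691·1691 + 470·78·78, 1691·78 + 78·1691) = (5718961, 263796)
(x_3, y_3) = (1691·5718961 + 470·78·263796, 1691·263796 + 78·5718961) = (19341524411, 892157994)
(x_4, y_4) = (1691·19341524411 + 470·78·892157994, 1691·892157994 + 78·19341524411) = (65413029839041, 3017278071912)
(x_5, y_5) = (1691·65413029839041 + 470·78·3017278071912, 1691·3017278071912 + 78·65413029839041) = (221226847574112251, 10204433547048390)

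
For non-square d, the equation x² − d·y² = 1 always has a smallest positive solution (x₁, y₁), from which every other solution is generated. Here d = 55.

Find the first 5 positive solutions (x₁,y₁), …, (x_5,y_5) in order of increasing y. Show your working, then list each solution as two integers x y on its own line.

89 12
15841 2136
2819609 380196
501874561 67672752
89330852249 12045369660

√55 → a₀=7, period (2,2,2,14); ℓ=4 even so k=3
a_0=7:  p_0=7·1+0=7,  q_0=7·0+1=1
a_1=2:  p_1=2·7+1=15,  q_1=2·1+0=2
a_2=2:  p_2=2·15+7=37,  q_2=2·2+1=5
a_3=2:  p_3=2·37+15=89,  q_3=2·5+2=12
→ (89, 12).  Check: 89²=7921, 55·12²=7920, difference 1.
(x_2, y_2) = (89·89 + 55·12·12, 89·12 + 12·89) = (15841, 2136)
(x_3, y_3) = (89·15841 + 55·12·2136, 89·2136 + 12·15841) = (2819609, 380196)
(x_4, y_4) = (89·2819609 + 55·12·380196, 89·380196 + 12·2819609) = (501874561, 67672752)
(x_5, y_5) = (89·501874561 + 55·12·67672752, 89·67672752 + 12·501874561) = (89330852249, 12045369660)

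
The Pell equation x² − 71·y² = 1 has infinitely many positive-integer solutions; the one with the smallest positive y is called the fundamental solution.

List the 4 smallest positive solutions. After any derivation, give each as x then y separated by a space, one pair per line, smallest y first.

√71 → a₀=8, period (2,2,1,7,1,2,2,16); ℓ=8 even so k=7
i=0: a=8 ⇒ p=8, q=1
i=1: a=2 ⇒ p=17, q=2
i=2: a=2 ⇒ p=42, q=5
…
i=6: a=2 ⇒ p=1483, q=176
i=7: a=2 ⇒ p=3480, q=413
fundamental: x₁=3480, y₁=413  (since 12110400 − 71·170569 = 1)
n=2: (3480,413)∘(3480,413) = (3480·3480+71·413·413, 3480·413+413·3480) = (24220799,2874480)
n=3: (24220799,2874480)∘(3480,413) = (3480·24220799+71·413·2874480, 3480·2874480+413·24220799) = (168576757560,20006380387)
n=4: (168576757560,20006380387)∘(3480,413) = (3480·168576757560+71·413·20006380387, 3480·20006380387+413·168576757560) = (1173294208396801,139244404619040)

3480 413
24220799 2874480
168576757560 20006380387
1173294208396801 139244404619040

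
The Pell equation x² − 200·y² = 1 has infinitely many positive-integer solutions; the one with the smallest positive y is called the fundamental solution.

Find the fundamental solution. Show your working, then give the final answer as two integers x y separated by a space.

√200 → a₀=14, period (7,28); ℓ=2 even so k=1
a_0=14:  p_0=14·1+0=14,  q_0=14·0+1=1
a_1=7:  p_1=7·14+1=99,  q_1=7·1+0=7
fundamental: x₁=99, y₁=7  (since 9801 − 200·49 = 1)

99 7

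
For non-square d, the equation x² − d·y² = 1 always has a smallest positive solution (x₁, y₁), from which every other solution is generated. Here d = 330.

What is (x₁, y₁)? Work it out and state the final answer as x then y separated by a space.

√330 = [18; 6,36, …], period ℓ=2 (even) → k=1
i=0: a=18 ⇒ p=18, q=1
i=1: a=6 ⇒ p=109, q=6
fundamental: x₁=109, y₁=6  (since 11881 − 330·36 = 1)

109 6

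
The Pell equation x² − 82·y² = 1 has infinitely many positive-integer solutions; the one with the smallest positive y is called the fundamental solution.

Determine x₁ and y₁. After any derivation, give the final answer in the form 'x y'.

163 18

√82 → a₀=9, period (18); ℓ=1 odd so k=1
step 0: (9, 1)  from 9·(1,0) + (0,1)
step 1: (163, 18)  from 18·(9,1) + (1,0)
→ (163, 18).  Check: 163²=26569, 82·18²=26568, difference 1.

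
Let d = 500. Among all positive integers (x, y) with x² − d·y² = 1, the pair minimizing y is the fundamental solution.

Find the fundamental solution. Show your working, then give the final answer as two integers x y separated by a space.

930249 41602

√500 → a₀=22, period (2,1,3,2,1,…,1,2,44); ℓ=14 even so k=13
i=0: a=22 ⇒ p=22, q=1
i=1: a=2 ⇒ p=45, q=2
i=2: a=1 ⇒ p=67, q=3
i=3: a=3 ⇒ p=246, q=11
…
i=5: a=1 ⇒ p=805, q=36
…
i=7: a=10 ⇒ p=14445, q=646
i=8: a=1 ⇒ p=15809, q=707
…
i=12: a=1 ⇒ p=335522, q=15005
i=13: a=2 ⇒ p=930249, q=41602
fundamental: x₁=930249, y₁=41602  (since 865363202001 − 500·1730726404 = 1)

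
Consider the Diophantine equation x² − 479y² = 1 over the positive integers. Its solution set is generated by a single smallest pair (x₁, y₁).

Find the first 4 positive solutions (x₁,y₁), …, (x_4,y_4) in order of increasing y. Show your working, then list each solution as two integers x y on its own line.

[21; 1,7,1,3,2,21,2,3,1,7,1,42] for √479; ℓ=12 ⇒ convergent index 11
a_0=21:  p_0=21·1+0=21,  q_0=21·0+1=1
a_1=1:  p_1=1·21+1=22,  q_1=1·1+0=1
a_2=7:  p_2=7·22+21=175,  q_2=7·1+1=8
a_3=1:  p_3=1·175+22=197,  q_3=1·8+1=9
a_4=3:  p_4=3·197+175=766,  q_4=3·9+8=35
a_5=2:  p_5=2·766+197=1729,  q_5=2·35+9=79
a_6=21:  p_6=21·1729+766=37075,  q_6=21·79+35=1694
a_7=2:  p_7=2·37075+1729=75879,  q_7=2·1694+79=3467
a_8=3:  p_8=3·75879+37075=264712,  q_8=3·3467+1694=12095
a_9=1:  p_9=1·264712+75879=340591,  q_9=1·12095+3467=15562
a_10=7:  p_10=7·340591+264712=2648849,  q_10=7·15562+12095=121029
a_11=1:  p_11=1·2648849+340591=2989440,  q_11=1·121029+15562=136591
→ (2989440, 136591).  Check: 2989440²=8936751513600, 479·136591²=8936751513599, difference 1.
(x_2, y_2) = (2989440·2989440 + 479·136591·136591, 2989440·136591 + 136591·2989440) = (17873503027199, 816661198080)
(x_3, y_3) = (2989440·17873503027199 + 479·136591·816661198080, 2989440·816661198080 + 136591·17873503027199) = (106863529779256567680, 4882719303976413809)
(x_4, y_4) = (2989440·106863529779256567680 + 479·136591·4882719303976413809, 2989440·4882719303976413809 + 136591·106863529779256567680) = (638924220926583633867571201, 29193192792157684333155840)

2989440 136591
17873503027199 816661198080
106863529779256567680 4882719303976413809
638924220926583633867571201 29193192792157684333155840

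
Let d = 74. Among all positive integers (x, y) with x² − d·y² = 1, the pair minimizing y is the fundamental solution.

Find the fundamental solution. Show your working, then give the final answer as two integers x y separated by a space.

3699 430

√74 → a₀=8, period (1,1,1,1,16); ℓ=5 odd so k=9
a_0=8:  p_0=8·1+0=8,  q_0=8·0+1=1
a_1=1:  p_1=1·8+1=9,  q_1=1·1+0=1
…
a_5=16:  p_5=16·43+26=714,  q_5=16·5+3=83
a_6=1:  p_6=1·714+43=757,  q_6=1·83+5=88
a_7=1:  p_7=1·757+714=1471,  q_7=1·88+83=171
a_8=1:  p_8=1·1471+757=2228,  q_8=1·171+88=259
a_9=1:  p_9=1·2228+1471=3699,  q_9=1·259+171=430
fundamental: x₁=3699, y₁=430  (since 13682601 − 74·184900 = 1)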